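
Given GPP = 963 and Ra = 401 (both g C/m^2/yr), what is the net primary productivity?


NPP = GPP - Ra = 963 - 401 = 562 g C/m^2/yr

562 g C/m^2/yr


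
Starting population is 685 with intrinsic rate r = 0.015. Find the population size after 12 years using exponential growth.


r*t = 0.015 * 12 = 0.18
exp(0.18) = 1.19722
N = 685 * 1.19722 = 820.096 ≈ 820

820


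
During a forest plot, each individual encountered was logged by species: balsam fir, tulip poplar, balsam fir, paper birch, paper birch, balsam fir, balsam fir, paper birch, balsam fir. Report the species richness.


Total individuals logged = 9
Distinct species (count of individuals): balsam fir (5), tulip poplar (1), paper birch (3)
Species richness = number of distinct species = 3

3


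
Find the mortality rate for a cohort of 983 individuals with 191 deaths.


Mortality rate = 191 / 983 = 0.194303 ≈ 0.1943

0.1943


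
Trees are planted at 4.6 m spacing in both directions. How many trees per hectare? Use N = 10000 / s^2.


N = 10000 / 4.6^2 = 10000 / 21.16 = 472.590 ≈ 473 trees/ha

473 trees/ha


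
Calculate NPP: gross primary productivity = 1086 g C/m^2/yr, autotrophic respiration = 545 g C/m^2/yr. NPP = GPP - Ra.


NPP = GPP - Ra = 1086 - 545 = 541 g C/m^2/yr

541 g C/m^2/yr


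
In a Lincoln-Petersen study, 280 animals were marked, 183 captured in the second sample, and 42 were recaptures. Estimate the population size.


N = M * C / R = 280 * 183 / 42 = 51240 / 42 = 1220

1220 individuals


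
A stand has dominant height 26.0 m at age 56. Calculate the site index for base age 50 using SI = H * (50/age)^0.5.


50/56 = 0.892857
(0.892857)^0.5 = 0.944911
SI = 26.0 * 0.944911 = 24.5677 ≈ 24.6 m

24.6 m


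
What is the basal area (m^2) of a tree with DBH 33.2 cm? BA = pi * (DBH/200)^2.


D/200 = 33.2/200 = 0.166 m
(D/200)^2 = 0.166^2 = 0.027556
BA = 3.141593 * 0.027556 = 0.0865697 ≈ 0.0866 m^2

0.0866 m^2


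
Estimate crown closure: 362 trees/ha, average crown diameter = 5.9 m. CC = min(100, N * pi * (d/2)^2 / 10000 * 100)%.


(d/2)^2 = (5.9/2)^2 = 2.95^2 = 8.7025
Crown area = 3.141593 * 8.7025 = 27.3397 m^2
N * area / 10000 * 100 = 362 * 27.3397 / 10000 * 100 = 98.9697
CC = min(100, 98.9697) = 98.9697 ≈ 99.0%

99.0%


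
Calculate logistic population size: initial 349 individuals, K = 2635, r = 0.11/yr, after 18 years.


(K - N0)/N0 = (2635 - 349)/349 = 2286/349 = 6.55014
r*t = 0.11 * 18 = 1.98; exp(-1.98) = 0.138069
6.55014 * 0.138069 = 0.904371
1 + 0.904371 = 1.90437
N = 2635 / 1.90437 = 1383.66 ≈ 1384

1384


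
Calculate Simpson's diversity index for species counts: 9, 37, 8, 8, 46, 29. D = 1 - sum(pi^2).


Total N = 9 + 37 + 8 + 8 + 46 + 29 = 137
Per-species terms:
  p = 9/137 = 0.065693; p^2 = 0.065693^2 = 0.004316
  p = 37/137 = 0.270073; p^2 = 0.270073^2 = 0.072939
  p = 8/137 = 0.058394; p^2 = 0.058394^2 = 0.003410
  p = 8/137 = 0.058394; p^2 = 0.058394^2 = 0.003410
  p = 46/137 = 0.335766; p^2 = 0.335766^2 = 0.112739
  p = 29/137 = 0.211679; p^2 = 0.211679^2 = 0.044808
sum(p^2) = 0.004316 + 0.072939 + 0.003410 + 0.003410 + 0.112739 + 0.044808 = 0.241622
D = 1 - 0.241622 = 0.758378 ≈ 0.7584

0.7584


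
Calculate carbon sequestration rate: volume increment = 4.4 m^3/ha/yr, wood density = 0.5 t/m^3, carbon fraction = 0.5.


C = 4.4 * 0.5 * 0.5 = 1.10 t C/ha/yr

1.10 t C/ha/yr


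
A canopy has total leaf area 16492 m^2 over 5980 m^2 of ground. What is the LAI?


LAI = 16492 / 5980 = 2.7579 ≈ 2.76

2.76


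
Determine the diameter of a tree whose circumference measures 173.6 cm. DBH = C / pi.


DBH = C / pi = 173.6 / 3.141593 = 55.2586 ≈ 55.26 cm

55.26 cm


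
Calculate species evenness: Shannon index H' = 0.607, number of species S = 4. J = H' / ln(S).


ln(4) = 1.38629
J = H' / ln(S) = 0.607 / 1.38629 = 0.437859 ≈ 0.4379

0.4379


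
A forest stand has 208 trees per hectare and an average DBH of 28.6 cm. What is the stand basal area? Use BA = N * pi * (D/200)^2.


(D/200)^2 = (28.6/200)^2 = 0.143^2 = 0.020449
Individual BA = 3.141593 * 0.020449 = 0.0642424 m^2
Stand BA = 208 * 0.0642424 = 13.3624 ≈ 13.36 m^2/ha

13.36 m^2/ha


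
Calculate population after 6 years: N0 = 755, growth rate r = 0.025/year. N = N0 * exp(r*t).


r*t = 0.025 * 6 = 0.15
exp(0.15) = 1.16183
N = 755 * 1.16183 = 877.182 ≈ 877

877


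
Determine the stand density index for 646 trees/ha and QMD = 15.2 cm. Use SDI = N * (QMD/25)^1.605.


QMD/25 = 15.2/25 = 0.608
(0.608)^1.605 = exp(1.605 * ln(0.608)) = exp(1.605 * (-0.497580)) = exp(-0.798616) = 0.449951
SDI = 646 * 0.449951 = 290.668 ≈ 291

291


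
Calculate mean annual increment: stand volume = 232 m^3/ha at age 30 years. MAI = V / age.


MAI = 232 / 30 = 7.7333 ≈ 7.73 m^3/ha/yr

7.73 m^3/ha/yr


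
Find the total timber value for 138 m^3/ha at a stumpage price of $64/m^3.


Value = 138 * 64 = $8832/ha

$8832/ha


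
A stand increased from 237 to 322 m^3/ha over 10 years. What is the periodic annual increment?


PAI = (V2 - V1) / period = (322 - 237) / 10 = 85 / 10 = 8.50 m^3/ha/yr

8.50 m^3/ha/yr


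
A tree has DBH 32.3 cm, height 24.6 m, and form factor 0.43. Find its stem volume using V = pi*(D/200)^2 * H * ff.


(D/200)^2 = (32.3/200)^2 = 0.1615^2 = 0.02608225
BA = 3.141593 * 0.02608225 = 0.0819398 m^2
V = 0.0819398 * 24.6 * 0.43 = 0.866759 ≈ 0.867 m^3

0.867 m^3


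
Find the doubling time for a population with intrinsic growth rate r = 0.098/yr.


td = ln(2) / 0.098 = 0.693147 / 0.098 = 7.07293 ≈ 7.1 years

7.1 years


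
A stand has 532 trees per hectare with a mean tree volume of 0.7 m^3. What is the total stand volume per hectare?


V_stand = 532 * 0.7 = 372.4 m^3/ha

372.4 m^3/ha


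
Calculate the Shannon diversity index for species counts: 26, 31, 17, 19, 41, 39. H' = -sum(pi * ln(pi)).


Total N = 26 + 31 + 17 + 19 + 41 + 39 = 173
Per-species terms:
  p = 26/173 = 0.150289; ln(p) = -1.895195; p*ln(p) = 0.150289 * (-1.895195) = -0.284827
  p = 31/173 = 0.179191; ln(p) = -1.719303; p*ln(p) = 0.179191 * (-1.719303) = -0.308084
  p = 17/173 = 0.098266; ln(p) = -2.320077; p*ln(p) = 0.098266 * (-2.320077) = -0.227985
  p = 19/173 = 0.109827; ln(p) = -2.208849; p*ln(p) = 0.109827 * (-2.208849) = -0.242591
  p = 41/173 = 0.236994; ln(p) = -1.439720; p*ln(p) = 0.236994 * (-1.439720) = -0.341205
  p = 39/173 = 0.225434; ln(p) = -1.489728; p*ln(p) = 0.225434 * (-1.489728) = -0.335835
sum(p*ln(p)) = (-0.284827) + (-0.308084) + (-0.227985) + (-0.242591) + (-0.341205) + (-0.335835) = -1.740527
H' = -(-1.740527) = 1.740527 ≈ 1.7405

1.7405


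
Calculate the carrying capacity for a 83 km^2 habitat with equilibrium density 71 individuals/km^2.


K = 71 * 83 = 5893 individuals

5893 individuals


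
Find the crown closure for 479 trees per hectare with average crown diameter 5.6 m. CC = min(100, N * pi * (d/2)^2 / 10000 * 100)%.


(d/2)^2 = (5.6/2)^2 = 2.8^2 = 7.84
Crown area = 3.141593 * 7.84 = 24.6301 m^2
N * area / 10000 * 100 = 479 * 24.6301 / 10000 * 100 = 117.978
CC = min(100, 117.978) = 100%

100%


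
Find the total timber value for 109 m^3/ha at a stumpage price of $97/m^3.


Value = 109 * 97 = $10573/ha

$10573/ha


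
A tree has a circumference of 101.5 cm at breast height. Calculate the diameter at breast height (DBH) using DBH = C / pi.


DBH = C / pi = 101.5 / 3.141593 = 32.3084 ≈ 32.31 cm

32.31 cm


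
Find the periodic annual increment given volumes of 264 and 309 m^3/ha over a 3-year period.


PAI = (V2 - V1) / period = (309 - 264) / 3 = 45 / 3 = 15.00 m^3/ha/yr

15.00 m^3/ha/yr


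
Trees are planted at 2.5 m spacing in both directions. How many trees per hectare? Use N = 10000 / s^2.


N = 10000 / 2.5^2 = 10000 / 6.25 = 1600.00 ≈ 1600 trees/ha

1600 trees/ha


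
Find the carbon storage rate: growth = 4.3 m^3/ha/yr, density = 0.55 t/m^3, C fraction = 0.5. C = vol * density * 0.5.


C = 4.3 * 0.55 * 0.5 = 1.1825 ≈ 1.18 t C/ha/yr

1.18 t C/ha/yr


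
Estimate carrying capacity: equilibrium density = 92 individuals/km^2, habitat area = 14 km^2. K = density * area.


K = 92 * 14 = 1288 individuals

1288 individuals


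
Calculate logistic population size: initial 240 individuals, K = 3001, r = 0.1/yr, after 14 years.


(K - N0)/N0 = (3001 - 240)/240 = 2761/240 = 11.5042
r*t = 0.1 * 14 = 1.4; exp(-1.4) = 0.246597
11.5042 * 0.246597 = 2.83690
1 + 2.83690 = 3.83690
N = 3001 / 3.83690 = 782.142 ≈ 782

782


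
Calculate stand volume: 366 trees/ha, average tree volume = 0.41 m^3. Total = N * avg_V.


V_stand = 366 * 0.41 = 150.06 ≈ 150.1 m^3/ha

150.1 m^3/ha


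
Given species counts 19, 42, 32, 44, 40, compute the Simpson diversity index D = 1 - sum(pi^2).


Total N = 19 + 42 + 32 + 44 + 40 = 177
Per-species terms:
  p = 19/177 = 0.107345; p^2 = 0.107345^2 = 0.011523
  p = 42/177 = 0.237288; p^2 = 0.237288^2 = 0.056306
  p = 32/177 = 0.180791; p^2 = 0.180791^2 = 0.032685
  p = 44/177 = 0.248588; p^2 = 0.248588^2 = 0.061796
  p = 40/177 = 0.225989; p^2 = 0.225989^2 = 0.051071
sum(p^2) = 0.011523 + 0.056306 + 0.032685 + 0.061796 + 0.051071 = 0.213381
D = 1 - 0.213381 = 0.786619 ≈ 0.7866

0.7866


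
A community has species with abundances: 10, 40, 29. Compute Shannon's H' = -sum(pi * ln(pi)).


Total N = 10 + 40 + 29 = 79
Per-species terms:
  p = 10/79 = 0.126582; ln(p) = -2.066865; p*ln(p) = 0.126582 * (-2.066865) = -0.261628
  p = 40/79 = 0.506329; ln(p) = -0.680569; p*ln(p) = 0.506329 * (-0.680569) = -0.344592
  p = 29/79 = 0.367089; ln(p) = -1.002151; p*ln(p) = 0.367089 * (-1.002151) = -0.367879
sum(p*ln(p)) = (-0.261628) + (-0.344592) + (-0.367879) = -0.974099
H' = -(-0.974099) = 0.974099 ≈ 0.9741

0.9741


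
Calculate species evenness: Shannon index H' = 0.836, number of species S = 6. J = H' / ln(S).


ln(6) = 1.79176
J = H' / ln(S) = 0.836 / 1.79176 = 0.466580 ≈ 0.4666

0.4666


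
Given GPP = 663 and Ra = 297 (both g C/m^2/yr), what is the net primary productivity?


NPP = GPP - Ra = 663 - 297 = 366 g C/m^2/yr

366 g C/m^2/yr


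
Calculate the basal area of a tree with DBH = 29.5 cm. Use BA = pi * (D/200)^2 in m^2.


D/200 = 29.5/200 = 0.1475 m
(D/200)^2 = 0.1475^2 = 0.02175625
BA = 3.141593 * 0.02175625 = 0.0683493 ≈ 0.0683 m^2

0.0683 m^2


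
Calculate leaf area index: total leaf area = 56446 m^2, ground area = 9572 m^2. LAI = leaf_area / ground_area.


LAI = 56446 / 9572 = 5.8970 ≈ 5.90

5.90


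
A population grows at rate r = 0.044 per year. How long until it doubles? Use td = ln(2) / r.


td = ln(2) / 0.044 = 0.693147 / 0.044 = 15.7533 ≈ 15.8 years

15.8 years


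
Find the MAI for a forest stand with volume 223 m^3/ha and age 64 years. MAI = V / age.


MAI = 223 / 64 = 3.4844 ≈ 3.48 m^3/ha/yr

3.48 m^3/ha/yr


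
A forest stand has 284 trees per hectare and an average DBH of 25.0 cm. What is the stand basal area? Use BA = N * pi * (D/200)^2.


(D/200)^2 = (25.0/200)^2 = 0.125^2 = 0.015625
Individual BA = 3.141593 * 0.015625 = 0.0490874 m^2
Stand BA = 284 * 0.0490874 = 13.9408 ≈ 13.94 m^2/ha

13.94 m^2/ha


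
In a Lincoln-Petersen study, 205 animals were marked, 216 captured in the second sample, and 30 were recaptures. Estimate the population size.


N = M * C / R = 205 * 216 / 30 = 44280 / 30 = 1476

1476 individuals


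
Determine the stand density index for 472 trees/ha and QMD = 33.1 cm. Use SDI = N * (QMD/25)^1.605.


QMD/25 = 33.1/25 = 1.324
(1.324)^1.605 = exp(1.605 * ln(1.324)) = exp(1.605 * 0.280657) = exp(0.450454) = 1.56902
SDI = 472 * 1.56902 = 740.577 ≈ 741

741


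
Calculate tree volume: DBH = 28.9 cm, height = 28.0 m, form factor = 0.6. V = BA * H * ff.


(D/200)^2 = (28.9/200)^2 = 0.1445^2 = 0.02088025
BA = 3.141593 * 0.02088025 = 0.0655972 m^2
V = 0.0655972 * 28.0 * 0.6 = 1.10203 ≈ 1.102 m^3

1.102 m^3


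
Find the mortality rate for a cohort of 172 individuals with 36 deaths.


Mortality rate = 36 / 172 = 0.209302 ≈ 0.2093

0.2093


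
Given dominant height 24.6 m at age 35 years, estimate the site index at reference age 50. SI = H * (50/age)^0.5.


50/35 = 1.42857
(1.42857)^0.5 = 1.19523
SI = 24.6 * 1.19523 = 29.4027 ≈ 29.4 m

29.4 m


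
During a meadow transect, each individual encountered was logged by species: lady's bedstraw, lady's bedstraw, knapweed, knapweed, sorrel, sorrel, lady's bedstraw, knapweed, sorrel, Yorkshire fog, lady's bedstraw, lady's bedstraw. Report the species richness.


Total individuals logged = 12
Distinct species (count of individuals): lady's bedstraw (5), knapweed (3), sorrel (3), Yorkshire fog (1)
Species richness = number of distinct species = 4

4


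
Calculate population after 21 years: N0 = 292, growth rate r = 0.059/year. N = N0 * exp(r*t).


r*t = 0.059 * 21 = 1.239
exp(1.239) = 3.45216
N = 292 * 3.45216 = 1008.03 ≈ 1008

1008


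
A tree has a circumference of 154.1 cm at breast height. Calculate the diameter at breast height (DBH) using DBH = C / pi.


DBH = C / pi = 154.1 / 3.141593 = 49.0515 ≈ 49.05 cm

49.05 cm


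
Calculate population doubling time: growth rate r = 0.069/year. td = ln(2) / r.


td = ln(2) / 0.069 = 0.693147 / 0.069 = 10.0456 ≈ 10.0 years

10.0 years


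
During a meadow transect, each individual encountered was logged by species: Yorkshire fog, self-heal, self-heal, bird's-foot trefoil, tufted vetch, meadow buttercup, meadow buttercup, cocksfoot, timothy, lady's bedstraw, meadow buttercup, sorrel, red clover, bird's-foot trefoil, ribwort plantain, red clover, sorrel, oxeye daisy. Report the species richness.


Total individuals logged = 18
Distinct species (count of individuals): Yorkshire fog (1), self-heal (2), bird's-foot trefoil (2), tufted vetch (1), meadow buttercup (3), cocksfoot (1), timothy (1), lady's bedstraw (1), sorrel (2), red clover (2), ribwort plantain (1), oxeye daisy (1)
Species richness = number of distinct species = 12

12


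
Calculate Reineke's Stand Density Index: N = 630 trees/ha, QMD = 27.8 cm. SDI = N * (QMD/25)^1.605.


QMD/25 = 27.8/25 = 1.112
(1.112)^1.605 = exp(1.605 * ln(1.112)) = exp(1.605 * 0.106160) = exp(0.170387) = 1.18576
SDI = 630 * 1.18576 = 747.029 ≈ 747

747


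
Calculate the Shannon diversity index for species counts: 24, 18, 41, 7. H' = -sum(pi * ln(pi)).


Total N = 24 + 18 + 41 + 7 = 90
Per-species terms:
  p = 24/90 = 0.266667; ln(p) = -1.321755; p*ln(p) = 0.266667 * (-1.321755) = -0.352468
  p = 18/90 = 0.200000; ln(p) = -1.609438; p*ln(p) = 0.200000 * (-1.609438) = -0.321888
  p = 41/90 = 0.455556; ln(p) = -0.786237; p*ln(p) = 0.455556 * (-0.786237) = -0.358175
  p = 7/90 = 0.077778; ln(p) = -2.553897; p*ln(p) = 0.077778 * (-2.553897) = -0.198637
sum(p*ln(p)) = (-0.352468) + (-0.321888) + (-0.358175) + (-0.198637) = -1.231168
H' = -(-1.231168) = 1.231168 ≈ 1.2312

1.2312


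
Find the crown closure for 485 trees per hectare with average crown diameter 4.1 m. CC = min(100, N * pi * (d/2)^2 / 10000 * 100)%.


(d/2)^2 = (4.1/2)^2 = 2.05^2 = 4.2025
Crown area = 3.141593 * 4.2025 = 13.2025 m^2
N * area / 10000 * 100 = 485 * 13.2025 / 10000 * 100 = 64.0321
CC = min(100, 64.0321) = 64.0321 ≈ 64.0%

64.0%


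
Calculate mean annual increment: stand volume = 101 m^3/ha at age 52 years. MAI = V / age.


MAI = 101 / 52 = 1.9423 ≈ 1.94 m^3/ha/yr

1.94 m^3/ha/yr


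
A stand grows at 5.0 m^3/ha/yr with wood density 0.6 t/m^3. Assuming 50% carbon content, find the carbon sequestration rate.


C = 5.0 * 0.6 * 0.5 = 1.50 t C/ha/yr

1.50 t C/ha/yr


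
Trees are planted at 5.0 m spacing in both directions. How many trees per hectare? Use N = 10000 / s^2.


N = 10000 / 5.0^2 = 10000 / 25 = 400.000 ≈ 400 trees/ha

400 trees/ha


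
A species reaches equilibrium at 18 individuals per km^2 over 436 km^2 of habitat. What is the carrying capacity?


K = 18 * 436 = 7848 individuals

7848 individuals


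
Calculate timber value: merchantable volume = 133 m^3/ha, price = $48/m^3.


Value = 133 * 48 = $6384/ha

$6384/ha


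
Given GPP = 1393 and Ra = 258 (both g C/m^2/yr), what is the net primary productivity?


NPP = GPP - Ra = 1393 - 258 = 1135 g C/m^2/yr

1135 g C/m^2/yr


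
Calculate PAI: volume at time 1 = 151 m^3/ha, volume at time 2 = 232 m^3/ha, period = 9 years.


PAI = (V2 - V1) / period = (232 - 151) / 9 = 81 / 9 = 9.00 m^3/ha/yr

9.00 m^3/ha/yr


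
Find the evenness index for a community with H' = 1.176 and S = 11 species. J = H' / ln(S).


ln(11) = 2.39790
J = H' / ln(S) = 1.176 / 2.39790 = 0.490429 ≈ 0.4904

0.4904


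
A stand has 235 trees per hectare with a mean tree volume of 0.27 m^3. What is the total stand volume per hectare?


V_stand = 235 * 0.27 = 63.45 ≈ 63.5 m^3/ha

63.5 m^3/ha


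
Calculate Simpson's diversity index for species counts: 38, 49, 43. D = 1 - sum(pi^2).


Total N = 38 + 49 + 43 = 130
Per-species terms:
  p = 38/130 = 0.292308; p^2 = 0.292308^2 = 0.085444
  p = 49/130 = 0.376923; p^2 = 0.376923^2 = 0.142071
  p = 43/130 = 0.330769; p^2 = 0.330769^2 = 0.109408
sum(p^2) = 0.085444 + 0.142071 + 0.109408 = 0.336923
D = 1 - 0.336923 = 0.663077 ≈ 0.6631

0.6631


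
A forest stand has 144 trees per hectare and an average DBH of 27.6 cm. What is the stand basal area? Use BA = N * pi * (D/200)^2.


(D/200)^2 = (27.6/200)^2 = 0.138^2 = 0.019044
Individual BA = 3.141593 * 0.019044 = 0.0598285 m^2
Stand BA = 144 * 0.0598285 = 8.61530 ≈ 8.62 m^2/ha

8.62 m^2/ha


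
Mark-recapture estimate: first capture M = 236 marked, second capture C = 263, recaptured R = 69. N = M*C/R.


N = M * C / R = 236 * 263 / 69 = 62068 / 69 = 899.54 ≈ 900

900 individuals


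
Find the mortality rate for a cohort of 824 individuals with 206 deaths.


Mortality rate = 206 / 824 = 0.2500

0.2500


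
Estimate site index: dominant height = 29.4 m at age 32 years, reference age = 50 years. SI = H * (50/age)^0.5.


50/32 = 1.56250
(1.56250)^0.5 = 1.25000
SI = 29.4 * 1.25000 = 36.7500 ≈ 36.8 m

36.8 m


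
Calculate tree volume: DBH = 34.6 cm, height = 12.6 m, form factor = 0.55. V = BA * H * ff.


(D/200)^2 = (34.6/200)^2 = 0.173^2 = 0.029929
BA = 3.141593 * 0.029929 = 0.0940247 m^2
V = 0.0940247 * 12.6 * 0.55 = 0.651591 ≈ 0.652 m^3

0.652 m^3


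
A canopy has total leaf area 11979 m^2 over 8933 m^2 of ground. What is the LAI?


LAI = 11979 / 8933 = 1.3410 ≈ 1.34

1.34


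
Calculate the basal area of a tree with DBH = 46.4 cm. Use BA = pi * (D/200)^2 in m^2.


D/200 = 46.4/200 = 0.232 m
(D/200)^2 = 0.232^2 = 0.053824
BA = 3.141593 * 0.053824 = 0.169093 ≈ 0.1691 m^2

0.1691 m^2


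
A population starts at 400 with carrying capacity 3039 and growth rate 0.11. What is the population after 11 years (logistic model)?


(K - N0)/N0 = (3039 - 400)/400 = 2639/400 = 6.59750
r*t = 0.11 * 11 = 1.21; exp(-1.21) = 0.298197
6.59750 * 0.298197 = 1.96735
1 + 1.96735 = 2.96735
N = 3039 / 2.96735 = 1024.15 ≈ 1024

1024


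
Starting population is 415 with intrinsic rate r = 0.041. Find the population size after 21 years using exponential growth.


r*t = 0.041 * 21 = 0.861
exp(0.861) = 2.36553
N = 415 * 2.36553 = 981.695 ≈ 982

982


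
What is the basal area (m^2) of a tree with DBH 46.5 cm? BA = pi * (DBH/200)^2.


D/200 = 46.5/200 = 0.2325 m
(D/200)^2 = 0.2325^2 = 0.05405625
BA = 3.141593 * 0.05405625 = 0.169823 ≈ 0.1698 m^2

0.1698 m^2


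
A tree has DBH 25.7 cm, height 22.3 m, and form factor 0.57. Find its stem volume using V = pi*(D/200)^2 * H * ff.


(D/200)^2 = (25.7/200)^2 = 0.1285^2 = 0.01651225
BA = 3.141593 * 0.01651225 = 0.0518748 m^2
V = 0.0518748 * 22.3 * 0.57 = 0.659381 ≈ 0.659 m^3

0.659 m^3


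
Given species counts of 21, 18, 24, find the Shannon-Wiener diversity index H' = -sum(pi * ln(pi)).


Total N = 21 + 18 + 24 = 63
Per-species terms:
  p = 21/63 = 0.333333; ln(p) = -1.098613; p*ln(p) = 0.333333 * (-1.098613) = -0.366204
  p = 18/63 = 0.285714; ln(p) = -1.252764; p*ln(p) = 0.285714 * (-1.252764) = -0.357932
  p = 24/63 = 0.380952; ln(p) = -0.965082; p*ln(p) = 0.380952 * (-0.965082) = -0.367650
sum(p*ln(p)) = (-0.366204) + (-0.357932) + (-0.367650) = -1.091786
H' = -(-1.091786) = 1.091786 ≈ 1.0918

1.0918


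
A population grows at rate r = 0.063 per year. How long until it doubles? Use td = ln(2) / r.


td = ln(2) / 0.063 = 0.693147 / 0.063 = 11.0023 ≈ 11.0 years

11.0 years


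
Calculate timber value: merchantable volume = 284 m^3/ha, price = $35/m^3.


Value = 284 * 35 = $9940/ha

$9940/ha


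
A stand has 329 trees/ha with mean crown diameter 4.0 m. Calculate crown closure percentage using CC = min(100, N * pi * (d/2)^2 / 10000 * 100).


(d/2)^2 = (4.0/2)^2 = 2^2 = 4
Crown area = 3.141593 * 4 = 12.5664 m^2
N * area / 10000 * 100 = 329 * 12.5664 / 10000 * 100 = 41.3435
CC = min(100, 41.3435) = 41.3435 ≈ 41.3%

41.3%


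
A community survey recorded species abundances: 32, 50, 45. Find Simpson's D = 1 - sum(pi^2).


Total N = 32 + 50 + 45 = 127
Per-species terms:
  p = 32/127 = 0.251969; p^2 = 0.251969^2 = 0.063488
  p = 50/127 = 0.393701; p^2 = 0.393701^2 = 0.155000
  p = 45/127 = 0.354331; p^2 = 0.354331^2 = 0.125550
sum(p^2) = 0.063488 + 0.155000 + 0.125550 = 0.344038
D = 1 - 0.344038 = 0.655962 ≈ 0.6560

0.6560


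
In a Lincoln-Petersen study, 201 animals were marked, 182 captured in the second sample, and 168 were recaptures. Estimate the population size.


N = M * C / R = 201 * 182 / 168 = 36582 / 168 = 217.75 ≈ 218

218 individuals


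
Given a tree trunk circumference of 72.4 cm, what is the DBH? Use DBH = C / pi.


DBH = C / pi = 72.4 / 3.141593 = 23.0456 ≈ 23.05 cm

23.05 cm


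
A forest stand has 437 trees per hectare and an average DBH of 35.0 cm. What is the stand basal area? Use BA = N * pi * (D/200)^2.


(D/200)^2 = (35.0/200)^2 = 0.175^2 = 0.030625
Individual BA = 3.141593 * 0.030625 = 0.0962113 m^2
Stand BA = 437 * 0.0962113 = 42.0443 ≈ 42.04 m^2/ha

42.04 m^2/ha


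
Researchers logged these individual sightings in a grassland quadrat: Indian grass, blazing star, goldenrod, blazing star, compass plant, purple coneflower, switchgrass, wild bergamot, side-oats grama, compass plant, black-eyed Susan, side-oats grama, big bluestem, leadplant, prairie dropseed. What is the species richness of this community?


Total individuals logged = 15
Distinct species (count of individuals): Indian grass (1), blazing star (2), goldenrod (1), compass plant (2), purple coneflower (1), switchgrass (1), wild bergamot (1), side-oats grama (2), black-eyed Susan (1), big bluestem (1), leadplant (1), prairie dropseed (1)
Species richness = number of distinct species = 12

12


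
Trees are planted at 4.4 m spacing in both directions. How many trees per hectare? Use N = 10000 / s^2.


N = 10000 / 4.4^2 = 10000 / 19.36 = 516.529 ≈ 517 trees/ha

517 trees/ha


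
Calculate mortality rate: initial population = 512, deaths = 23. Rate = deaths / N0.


Mortality rate = 23 / 512 = 0.044922 ≈ 0.0449

0.0449


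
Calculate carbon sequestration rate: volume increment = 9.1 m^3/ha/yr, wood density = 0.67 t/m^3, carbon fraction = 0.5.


C = 9.1 * 0.67 * 0.5 = 3.0485 ≈ 3.05 t C/ha/yr

3.05 t C/ha/yr


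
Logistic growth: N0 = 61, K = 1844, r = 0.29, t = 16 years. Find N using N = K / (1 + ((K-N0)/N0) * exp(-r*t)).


(K - N0)/N0 = (1844 - 61)/61 = 1783/61 = 29.2295
r*t = 0.29 * 16 = 4.64; exp(-4.64) = 0.00965770
29.2295 * 0.00965770 = 0.282290
1 + 0.282290 = 1.28229
N = 1844 / 1.28229 = 1438.05 ≈ 1438

1438


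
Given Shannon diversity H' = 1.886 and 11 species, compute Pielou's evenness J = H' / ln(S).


ln(11) = 2.39790
J = H' / ln(S) = 1.886 / 2.39790 = 0.786522 ≈ 0.7865

0.7865


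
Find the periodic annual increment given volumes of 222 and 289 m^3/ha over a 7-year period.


PAI = (V2 - V1) / period = (289 - 222) / 7 = 67 / 7 = 9.5714 ≈ 9.57 m^3/ha/yr

9.57 m^3/ha/yr


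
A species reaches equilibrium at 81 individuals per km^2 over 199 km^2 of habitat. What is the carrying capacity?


K = 81 * 199 = 16119 individuals

16119 individuals


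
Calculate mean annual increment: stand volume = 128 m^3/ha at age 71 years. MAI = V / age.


MAI = 128 / 71 = 1.8028 ≈ 1.80 m^3/ha/yr

1.80 m^3/ha/yr


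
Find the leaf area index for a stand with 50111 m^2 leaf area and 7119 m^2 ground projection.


LAI = 50111 / 7119 = 7.0391 ≈ 7.04

7.04


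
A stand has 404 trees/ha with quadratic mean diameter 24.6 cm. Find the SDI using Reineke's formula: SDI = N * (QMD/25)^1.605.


QMD/25 = 24.6/25 = 0.984
(0.984)^1.605 = exp(1.605 * ln(0.984)) = exp(1.605 * (-0.0161294)) = exp(-0.0258877) = 0.974445
SDI = 404 * 0.974445 = 393.676 ≈ 394

394


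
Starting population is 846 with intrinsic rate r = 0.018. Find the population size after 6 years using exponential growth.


r*t = 0.018 * 6 = 0.108
exp(0.108) = 1.11405
N = 846 * 1.11405 = 942.486 ≈ 942

942


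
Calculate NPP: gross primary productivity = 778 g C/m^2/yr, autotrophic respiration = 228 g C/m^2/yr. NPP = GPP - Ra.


NPP = GPP - Ra = 778 - 228 = 550 g C/m^2/yr

550 g C/m^2/yr


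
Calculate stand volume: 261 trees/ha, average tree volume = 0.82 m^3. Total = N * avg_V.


V_stand = 261 * 0.82 = 214.02 ≈ 214.0 m^3/ha

214.0 m^3/ha


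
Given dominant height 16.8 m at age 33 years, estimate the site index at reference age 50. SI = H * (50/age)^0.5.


50/33 = 1.51515
(1.51515)^0.5 = 1.23091
SI = 16.8 * 1.23091 = 20.6793 ≈ 20.7 m

20.7 m


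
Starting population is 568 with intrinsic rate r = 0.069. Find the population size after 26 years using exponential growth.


r*t = 0.069 * 26 = 1.794
exp(1.794) = 6.01346
N = 568 * 6.01346 = 3415.65 ≈ 3416

3416


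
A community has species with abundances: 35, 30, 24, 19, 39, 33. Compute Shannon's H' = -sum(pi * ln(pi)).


Total N = 35 + 30 + 24 + 19 + 39 + 33 = 180
Per-species terms:
  p = 35/180 = 0.194444; ln(p) = -1.637611; p*ln(p) = 0.194444 * (-1.637611) = -0.318424
  p = 30/180 = 0.166667; ln(p) = -1.791757; p*ln(p) = 0.166667 * (-1.791757) = -0.298627
  p = 24/180 = 0.133333; ln(p) = -2.014906; p*ln(p) = 0.133333 * (-2.014906) = -0.268653
  p = 19/180 = 0.105556; ln(p) = -2.248514; p*ln(p) = 0.105556 * (-2.248514) = -0.237344
  p = 39/180 = 0.216667; ln(p) = -1.529394; p*ln(p) = 0.216667 * (-1.529394) = -0.331369
  p = 33/180 = 0.183333; ln(p) = -1.696451; p*ln(p) = 0.183333 * (-1.696451) = -0.311015
sum(p*ln(p)) = (-0.318424) + (-0.298627) + (-0.268653) + (-0.237344) + (-0.331369) + (-0.311015) = -1.765432
H' = -(-1.765432) = 1.765432 ≈ 1.7654

1.7654


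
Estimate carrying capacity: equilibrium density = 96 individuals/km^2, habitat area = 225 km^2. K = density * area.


K = 96 * 225 = 21600 individuals

21600 individuals


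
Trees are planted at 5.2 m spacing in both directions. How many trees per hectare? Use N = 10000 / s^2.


N = 10000 / 5.2^2 = 10000 / 27.04 = 369.822 ≈ 370 trees/ha

370 trees/ha


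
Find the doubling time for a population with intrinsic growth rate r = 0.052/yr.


td = ln(2) / 0.052 = 0.693147 / 0.052 = 13.3298 ≈ 13.3 years

13.3 years


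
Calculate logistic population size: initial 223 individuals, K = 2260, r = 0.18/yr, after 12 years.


(K - N0)/N0 = (2260 - 223)/223 = 2037/223 = 9.13453
r*t = 0.18 * 12 = 2.16; exp(-2.16) = 0.115325
9.13453 * 0.115325 = 1.05344
1 + 1.05344 = 2.05344
N = 2260 / 2.05344 = 1100.59 ≈ 1101

1101


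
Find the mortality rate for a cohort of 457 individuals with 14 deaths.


Mortality rate = 14 / 457 = 0.030635 ≈ 0.0306

0.0306


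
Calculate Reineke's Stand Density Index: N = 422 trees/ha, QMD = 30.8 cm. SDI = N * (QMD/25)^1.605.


QMD/25 = 30.8/25 = 1.232
(1.232)^1.605 = exp(1.605 * ln(1.232)) = exp(1.605 * 0.208639) = exp(0.334866) = 1.39775
SDI = 422 * 1.39775 = 589.851 ≈ 590

590


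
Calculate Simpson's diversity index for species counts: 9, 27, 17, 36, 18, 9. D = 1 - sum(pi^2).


Total N = 9 + 27 + 17 + 36 + 18 + 9 = 116
Per-species terms:
  p = 9/116 = 0.077586; p^2 = 0.077586^2 = 0.006020
  p = 27/116 = 0.232759; p^2 = 0.232759^2 = 0.054177
  p = 17/116 = 0.146552; p^2 = 0.146552^2 = 0.021477
  p = 36/116 = 0.310345; p^2 = 0.310345^2 = 0.096314
  p = 18/116 = 0.155172; p^2 = 0.155172^2 = 0.024078
  p = 9/116 = 0.077586; p^2 = 0.077586^2 = 0.006020
sum(p^2) = 0.006020 + 0.054177 + 0.021477 + 0.096314 + 0.024078 + 0.006020 = 0.208086
D = 1 - 0.208086 = 0.791914 ≈ 0.7919

0.7919


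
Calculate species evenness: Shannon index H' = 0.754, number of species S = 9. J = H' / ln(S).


ln(9) = 2.19722
J = H' / ln(S) = 0.754 / 2.19722 = 0.343161 ≈ 0.3432

0.3432


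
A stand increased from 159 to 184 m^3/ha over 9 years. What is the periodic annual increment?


PAI = (V2 - V1) / period = (184 - 159) / 9 = 25 / 9 = 2.7778 ≈ 2.78 m^3/ha/yr

2.78 m^3/ha/yr


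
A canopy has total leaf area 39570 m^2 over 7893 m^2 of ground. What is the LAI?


LAI = 39570 / 7893 = 5.0133 ≈ 5.01

5.01


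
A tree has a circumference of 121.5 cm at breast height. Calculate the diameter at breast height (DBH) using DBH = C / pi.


DBH = C / pi = 121.5 / 3.141593 = 38.6746 ≈ 38.67 cm

38.67 cm


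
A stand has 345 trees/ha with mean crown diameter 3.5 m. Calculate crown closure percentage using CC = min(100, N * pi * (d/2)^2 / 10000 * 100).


(d/2)^2 = (3.5/2)^2 = 1.75^2 = 3.0625
Crown area = 3.141593 * 3.0625 = 9.62113 m^2
N * area / 10000 * 100 = 345 * 9.62113 / 10000 * 100 = 33.1929
CC = min(100, 33.1929) = 33.1929 ≈ 33.2%

33.2%


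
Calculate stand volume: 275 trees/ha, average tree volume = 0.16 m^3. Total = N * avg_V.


V_stand = 275 * 0.16 = 44.0 m^3/ha

44.0 m^3/ha


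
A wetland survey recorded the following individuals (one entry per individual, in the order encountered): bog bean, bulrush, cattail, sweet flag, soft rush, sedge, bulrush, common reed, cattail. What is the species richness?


Total individuals logged = 9
Distinct species (count of individuals): bog bean (1), bulrush (2), cattail (2), sweet flag (1), soft rush (1), sedge (1), common reed (1)
Species richness = number of distinct species = 7

7


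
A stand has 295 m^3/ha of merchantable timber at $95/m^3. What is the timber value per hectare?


Value = 295 * 95 = $28025/ha

$28025/ha


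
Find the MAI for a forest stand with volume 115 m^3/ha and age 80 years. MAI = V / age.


MAI = 115 / 80 = 1.4375 ≈ 1.44 m^3/ha/yr

1.44 m^3/ha/yr


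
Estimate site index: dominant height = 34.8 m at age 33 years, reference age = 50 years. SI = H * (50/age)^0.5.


50/33 = 1.51515
(1.51515)^0.5 = 1.23091
SI = 34.8 * 1.23091 = 42.8357 ≈ 42.8 m

42.8 m


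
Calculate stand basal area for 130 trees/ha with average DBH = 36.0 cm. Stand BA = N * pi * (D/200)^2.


(D/200)^2 = (36.0/200)^2 = 0.18^2 = 0.0324
Individual BA = 3.141593 * 0.0324 = 0.101788 m^2
Stand BA = 130 * 0.101788 = 13.2324 ≈ 13.23 m^2/ha

13.23 m^2/ha


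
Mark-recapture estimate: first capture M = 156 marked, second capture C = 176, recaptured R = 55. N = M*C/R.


N = M * C / R = 156 * 176 / 55 = 27456 / 55 = 499.20 ≈ 499

499 individuals


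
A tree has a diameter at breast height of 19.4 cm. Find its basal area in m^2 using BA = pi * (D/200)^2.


D/200 = 19.4/200 = 0.097 m
(D/200)^2 = 0.097^2 = 0.009409
BA = 3.141593 * 0.009409 = 0.0295592 ≈ 0.0296 m^2

0.0296 m^2


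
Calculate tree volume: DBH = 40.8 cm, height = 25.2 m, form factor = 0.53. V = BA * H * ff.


(D/200)^2 = (40.8/200)^2 = 0.204^2 = 0.041616
BA = 3.141593 * 0.041616 = 0.130741 m^2
V = 0.130741 * 25.2 * 0.53 = 1.74618 ≈ 1.746 m^3

1.746 m^3


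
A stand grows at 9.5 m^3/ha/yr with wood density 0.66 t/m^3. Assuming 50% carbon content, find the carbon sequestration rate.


C = 9.5 * 0.66 * 0.5 = 3.135 ≈ 3.14 t C/ha/yr

3.14 t C/ha/yr


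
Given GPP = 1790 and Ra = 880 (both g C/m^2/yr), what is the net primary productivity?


NPP = GPP - Ra = 1790 - 880 = 910 g C/m^2/yr

910 g C/m^2/yr


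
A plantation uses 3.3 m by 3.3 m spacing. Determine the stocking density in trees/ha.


N = 10000 / 3.3^2 = 10000 / 10.89 = 918.274 ≈ 918 trees/ha

918 trees/ha


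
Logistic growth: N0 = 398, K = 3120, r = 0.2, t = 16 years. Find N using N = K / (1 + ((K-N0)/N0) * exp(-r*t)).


(K - N0)/N0 = (3120 - 398)/398 = 2722/398 = 6.83920
r*t = 0.2 * 16 = 3.2; exp(-3.2) = 0.0407622
6.83920 * 0.0407622 = 0.278781
1 + 0.278781 = 1.27878
N = 3120 / 1.27878 = 2439.83 ≈ 2440

2440


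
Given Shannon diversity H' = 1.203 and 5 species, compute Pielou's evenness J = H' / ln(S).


ln(5) = 1.60944
J = H' / ln(S) = 1.203 / 1.60944 = 0.747465 ≈ 0.7475

0.7475


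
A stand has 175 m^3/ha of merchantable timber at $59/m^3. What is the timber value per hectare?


Value = 175 * 59 = $10325/ha

$10325/ha


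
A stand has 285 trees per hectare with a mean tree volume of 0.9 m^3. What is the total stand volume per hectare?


V_stand = 285 * 0.9 = 256.5 m^3/ha

256.5 m^3/ha


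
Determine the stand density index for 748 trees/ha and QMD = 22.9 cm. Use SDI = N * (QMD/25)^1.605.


QMD/25 = 22.9/25 = 0.916
(0.916)^1.605 = exp(1.605 * ln(0.916)) = exp(1.605 * (-0.0877389)) = exp(-0.140821) = 0.868645
SDI = 748 * 0.868645 = 649.746 ≈ 650

650


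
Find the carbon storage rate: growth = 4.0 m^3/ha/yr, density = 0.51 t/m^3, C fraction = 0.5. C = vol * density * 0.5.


C = 4.0 * 0.51 * 0.5 = 1.02 t C/ha/yr

1.02 t C/ha/yr


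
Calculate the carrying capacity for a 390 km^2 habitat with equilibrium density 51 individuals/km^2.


K = 51 * 390 = 19890 individuals

19890 individuals


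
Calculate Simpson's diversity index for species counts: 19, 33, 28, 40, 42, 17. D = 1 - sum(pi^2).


Total N = 19 + 33 + 28 + 40 + 42 + 17 = 179
Per-species terms:
  p = 19/179 = 0.106145; p^2 = 0.106145^2 = 0.011267
  p = 33/179 = 0.184358; p^2 = 0.184358^2 = 0.033988
  p = 28/179 = 0.156425; p^2 = 0.156425^2 = 0.024469
  p = 40/179 = 0.223464; p^2 = 0.223464^2 = 0.049936
  p = 42/179 = 0.234637; p^2 = 0.234637^2 = 0.055055
  p = 17/179 = 0.094972; p^2 = 0.094972^2 = 0.009020
sum(p^2) = 0.011267 + 0.033988 + 0.024469 + 0.049936 + 0.055055 + 0.009020 = 0.183735
D = 1 - 0.183735 = 0.816265 ≈ 0.8163

0.8163


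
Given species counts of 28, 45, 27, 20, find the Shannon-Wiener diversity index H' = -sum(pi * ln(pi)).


Total N = 28 + 45 + 27 + 20 = 120
Per-species terms:
  p = 28/120 = 0.233333; ln(p) = -1.455289; p*ln(p) = 0.233333 * (-1.455289) = -0.339567
  p = 45/120 = 0.375000; ln(p) = -0.980829; p*ln(p) = 0.375000 * (-0.980829) = -0.367811
  p = 27/120 = 0.225000; ln(p) = -1.491655; p*ln(p) = 0.225000 * (-1.491655) = -0.335622
  p = 20/120 = 0.166667; ln(p) = -1.791757; p*ln(p) = 0.166667 * (-1.791757) = -0.298627
sum(p*ln(p)) = (-0.339567) + (-0.367811) + (-0.335622) + (-0.298627) = -1.341627
H' = -(-1.341627) = 1.341627 ≈ 1.3416

1.3416


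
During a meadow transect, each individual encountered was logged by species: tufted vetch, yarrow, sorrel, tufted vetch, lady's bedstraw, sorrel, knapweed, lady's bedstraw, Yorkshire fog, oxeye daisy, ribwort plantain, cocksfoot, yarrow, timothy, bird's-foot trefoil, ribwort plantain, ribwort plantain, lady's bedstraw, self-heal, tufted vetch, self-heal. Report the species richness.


Total individuals logged = 21
Distinct species (count of individuals): tufted vetch (3), yarrow (2), sorrel (2), lady's bedstraw (3), knapweed (1), Yorkshire fog (1), oxeye daisy (1), ribwort plantain (3), cocksfoot (1), timothy (1), bird's-foot trefoil (1), self-heal (2)
Species richness = number of distinct species = 12

12


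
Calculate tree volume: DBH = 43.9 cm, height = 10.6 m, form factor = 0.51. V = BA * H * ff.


(D/200)^2 = (43.9/200)^2 = 0.2195^2 = 0.04818025
BA = 3.141593 * 0.04818025 = 0.151363 m^2
V = 0.151363 * 10.6 * 0.51 = 0.818268 ≈ 0.818 m^3

0.818 m^3


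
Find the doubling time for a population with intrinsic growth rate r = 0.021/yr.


td = ln(2) / 0.021 = 0.693147 / 0.021 = 33.0070 ≈ 33.0 years

33.0 years


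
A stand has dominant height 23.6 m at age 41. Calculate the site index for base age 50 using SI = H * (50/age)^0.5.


50/41 = 1.21951
(1.21951)^0.5 = 1.10431
SI = 23.6 * 1.10431 = 26.0617 ≈ 26.1 m

26.1 m


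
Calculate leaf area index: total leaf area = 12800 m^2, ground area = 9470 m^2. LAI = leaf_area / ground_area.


LAI = 12800 / 9470 = 1.3516 ≈ 1.35

1.35


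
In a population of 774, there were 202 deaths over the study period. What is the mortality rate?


Mortality rate = 202 / 774 = 0.260982 ≈ 0.2610

0.2610


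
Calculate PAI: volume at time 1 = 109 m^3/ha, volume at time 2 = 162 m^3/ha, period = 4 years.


PAI = (V2 - V1) / period = (162 - 109) / 4 = 53 / 4 = 13.25 m^3/ha/yr

13.25 m^3/ha/yr


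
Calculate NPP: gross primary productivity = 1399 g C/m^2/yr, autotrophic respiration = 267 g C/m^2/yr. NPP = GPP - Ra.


NPP = GPP - Ra = 1399 - 267 = 1132 g C/m^2/yr

1132 g C/m^2/yr


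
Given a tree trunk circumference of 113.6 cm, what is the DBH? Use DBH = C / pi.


DBH = C / pi = 113.6 / 3.141593 = 36.1600 ≈ 36.16 cm

36.16 cm


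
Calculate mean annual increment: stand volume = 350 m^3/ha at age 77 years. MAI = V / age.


MAI = 350 / 77 = 4.5455 ≈ 4.55 m^3/ha/yr

4.55 m^3/ha/yr


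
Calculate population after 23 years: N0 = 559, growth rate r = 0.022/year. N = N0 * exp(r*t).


r*t = 0.022 * 23 = 0.506
exp(0.506) = 1.65864
N = 559 * 1.65864 = 927.180 ≈ 927

927


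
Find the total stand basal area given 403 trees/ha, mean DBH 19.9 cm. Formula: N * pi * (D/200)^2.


(D/200)^2 = (19.9/200)^2 = 0.0995^2 = 0.00990025
Individual BA = 3.141593 * 0.00990025 = 0.0311026 m^2
Stand BA = 403 * 0.0311026 = 12.5343 ≈ 12.53 m^2/ha

12.53 m^2/ha


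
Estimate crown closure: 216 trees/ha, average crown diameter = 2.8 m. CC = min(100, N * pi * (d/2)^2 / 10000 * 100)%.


(d/2)^2 = (2.8/2)^2 = 1.4^2 = 1.96
Crown area = 3.141593 * 1.96 = 6.15752 m^2
N * area / 10000 * 100 = 216 * 6.15752 / 10000 * 100 = 13.3002
CC = min(100, 13.3002) = 13.3002 ≈ 13.3%

13.3%


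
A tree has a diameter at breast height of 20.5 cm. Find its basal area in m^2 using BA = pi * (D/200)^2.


D/200 = 20.5/200 = 0.1025 m
(D/200)^2 = 0.1025^2 = 0.01050625
BA = 3.141593 * 0.01050625 = 0.0330064 ≈ 0.0330 m^2

0.0330 m^2


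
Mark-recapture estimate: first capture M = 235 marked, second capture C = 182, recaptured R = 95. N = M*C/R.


N = M * C / R = 235 * 182 / 95 = 42770 / 95 = 450.21 ≈ 450

450 individuals


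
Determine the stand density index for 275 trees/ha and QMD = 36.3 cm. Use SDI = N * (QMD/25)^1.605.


QMD/25 = 36.3/25 = 1.452
(1.452)^1.605 = exp(1.605 * ln(1.452)) = exp(1.605 * 0.372942) = exp(0.598572) = 1.81952
SDI = 275 * 1.81952 = 500.368 ≈ 500

500


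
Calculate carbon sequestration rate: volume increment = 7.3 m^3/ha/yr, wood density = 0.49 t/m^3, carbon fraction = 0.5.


C = 7.3 * 0.49 * 0.5 = 1.7885 ≈ 1.79 t C/ha/yr

1.79 t C/ha/yr


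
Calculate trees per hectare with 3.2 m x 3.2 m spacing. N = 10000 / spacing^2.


N = 10000 / 3.2^2 = 10000 / 10.24 = 976.563 ≈ 977 trees/ha

977 trees/ha


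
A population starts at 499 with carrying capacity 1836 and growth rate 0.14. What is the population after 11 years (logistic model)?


(K - N0)/N0 = (1836 - 499)/499 = 1337/499 = 2.67936
r*t = 0.14 * 11 = 1.54; exp(-1.54) = 0.214381
2.67936 * 0.214381 = 0.574404
1 + 0.574404 = 1.57440
N = 1836 / 1.57440 = 1166.16 ≈ 1166

1166


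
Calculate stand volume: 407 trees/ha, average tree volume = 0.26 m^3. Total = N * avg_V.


V_stand = 407 * 0.26 = 105.82 ≈ 105.8 m^3/ha

105.8 m^3/ha
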